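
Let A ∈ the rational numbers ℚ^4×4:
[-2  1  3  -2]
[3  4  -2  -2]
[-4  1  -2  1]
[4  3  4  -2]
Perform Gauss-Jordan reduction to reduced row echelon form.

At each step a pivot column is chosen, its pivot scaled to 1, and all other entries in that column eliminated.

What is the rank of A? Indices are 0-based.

step 1: normalize row 0 (÷-2) = (1, -1/2, -3/2, 1)
  row 1: subtract 3×row0 = (0, 11/2, 5/2, -5)
  row 2: subtract -4×row0 = (0, -1, -8, 5)
  row 3: subtract 4×row0 = (0, 5, 10, -6)
step 2: normalize row 1 (÷11/2) = (0, 1, 5/11, -10/11)
  row 0: subtract -1/2×row1 = (1, 0, -14/11, 6/11)
  row 2: subtract -1×row1 = (0, 0, -83/11, 45/11)
  row 3: subtract 5×row1 = (0, 0, 85/11, -16/11)
step 3: normalize row 2 (÷-83/11) = (0, 0, 1, -45/83)
  row 0: subtract -14/11×row2 = (1, 0, 0, -12/83)
  row 1: subtract 5/11×row2 = (0, 1, 0, -55/83)
  row 3: subtract 85/11×row2 = (0, 0, 0, 227/83)
step 4: normalize row 3 (÷227/83) = (0, 0, 0, 1)
  row 0: subtract -12/83×row3 = (1, 0, 0, 0)
  row 1: subtract -55/83×row3 = (0, 1, 0, 0)
  row 2: subtract -45/83×row3 = (0, 0, 1, 0)

rank = 4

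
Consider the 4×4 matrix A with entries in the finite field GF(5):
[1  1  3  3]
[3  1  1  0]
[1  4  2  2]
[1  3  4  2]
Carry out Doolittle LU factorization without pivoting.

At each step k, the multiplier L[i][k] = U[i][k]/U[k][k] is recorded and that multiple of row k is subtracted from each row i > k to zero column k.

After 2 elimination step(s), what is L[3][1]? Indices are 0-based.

L[3][1] = 4

[col 0] pivot 1
  R1 -= 3*R0 → (0, 3, 2, 1)  (L[1][0] := 3)
  R2 -= 1*R0 → (0, 3, 4, 4)  (L[2][0] := 1)
  R3 -= 1*R0 → (0, 2, 1, 4)  (L[3][0] := 1)
[col 1] pivot 3
  R2 -= 1*R1 → (0, 0, 2, 3)  (L[2][1] := 1)
  R3 -= 4*R1 → (0, 0, 3, 0)  (L[3][1] := 4)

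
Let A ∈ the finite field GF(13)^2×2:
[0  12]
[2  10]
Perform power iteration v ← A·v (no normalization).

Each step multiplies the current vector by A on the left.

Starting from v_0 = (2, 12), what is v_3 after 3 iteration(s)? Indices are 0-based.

v_0 = (2, 12).
v_1 = A·v_0 = (1, 7).
v_2 = A·v_1 = (6, 7).
v_3 = A·v_2 = (6, 4).

v_3 = (6, 4)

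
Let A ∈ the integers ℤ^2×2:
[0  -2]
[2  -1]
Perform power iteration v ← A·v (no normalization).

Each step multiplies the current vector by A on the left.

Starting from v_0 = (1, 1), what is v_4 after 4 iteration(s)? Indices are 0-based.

v_4 = (-2, 19)

v_0 = (1, 1).
v_1 = A·v_0 = (-2, 1).
v_2 = A·v_1 = (-2, -5).
v_3 = A·v_2 = (10, 1).
v_4 = A·v_3 = (-2, 19).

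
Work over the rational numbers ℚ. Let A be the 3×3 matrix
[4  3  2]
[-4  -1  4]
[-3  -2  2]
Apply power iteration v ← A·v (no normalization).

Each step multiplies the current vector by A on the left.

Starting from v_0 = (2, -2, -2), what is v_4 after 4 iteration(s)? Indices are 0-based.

v_4 = (642, 1438, 422)

v_0 = (2, -2, -2).
v_1 = A·v_0 = (-2, -14, -6).
v_2 = A·v_1 = (-62, -2, 22).
v_3 = A·v_2 = (-210, 338, 234).
v_4 = A·v_3 = (642, 1438, 422).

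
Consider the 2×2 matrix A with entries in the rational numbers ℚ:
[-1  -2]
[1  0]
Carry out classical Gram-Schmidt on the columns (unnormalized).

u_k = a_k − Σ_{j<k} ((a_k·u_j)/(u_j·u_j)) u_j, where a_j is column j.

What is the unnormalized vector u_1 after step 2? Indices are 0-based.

Step 1: u_0 = a_0 = (-1, 1).
Step 2: u_1 = a_1 − (1)·u_0 = (-1, -1).

u_1 = (-1, -1)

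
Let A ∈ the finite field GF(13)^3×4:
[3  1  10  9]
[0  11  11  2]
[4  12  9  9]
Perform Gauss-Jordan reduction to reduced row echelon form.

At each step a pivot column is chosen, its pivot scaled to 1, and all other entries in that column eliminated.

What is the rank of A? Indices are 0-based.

step 1: normalize row 0 (÷3) = (1, 9, 12, 3)
  row 2: subtract 4×row0 = (0, 2, 0, 10)
step 2: normalize row 1 (÷11) = (0, 1, 1, 12)
  row 0: subtract 9×row1 = (1, 0, 3, 12)
  row 2: subtract 2×row1 = (0, 0, 11, 12)
step 3: normalize row 2 (÷11) = (0, 0, 1, 7)
  row 0: subtract 3×row2 = (1, 0, 0, 4)
  row 1: subtract 1×row2 = (0, 1, 0, 5)

rank = 3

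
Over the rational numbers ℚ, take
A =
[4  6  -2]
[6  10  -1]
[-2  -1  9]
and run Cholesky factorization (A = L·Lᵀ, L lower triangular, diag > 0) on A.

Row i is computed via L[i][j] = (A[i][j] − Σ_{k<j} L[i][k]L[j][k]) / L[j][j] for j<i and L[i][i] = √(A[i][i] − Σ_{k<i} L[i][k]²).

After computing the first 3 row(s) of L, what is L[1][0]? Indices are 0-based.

L[1][0] = 3

Step 1: L[0][0] = √(4) = 2.
  L[1][0] = (6) / L[0][0] = 3.
Step 2: L[1][1] = √(1) = 1.
  L[2][0] = (-2) / L[0][0] = -1.
  L[2][1] = (2) / L[1][1] = 2.
Step 3: L[2][2] = √(4) = 2.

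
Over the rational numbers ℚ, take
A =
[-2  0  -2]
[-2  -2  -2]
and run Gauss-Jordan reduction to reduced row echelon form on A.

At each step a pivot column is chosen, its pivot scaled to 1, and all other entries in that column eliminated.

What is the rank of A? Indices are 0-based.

rank = 2

[1] R0 /= -2  ⇒  (1, 0, 1)
     R1 -= -2·R0  ⇒  (0, -2, 0)
[2] R1 /= -2  ⇒  (0, 1, 0)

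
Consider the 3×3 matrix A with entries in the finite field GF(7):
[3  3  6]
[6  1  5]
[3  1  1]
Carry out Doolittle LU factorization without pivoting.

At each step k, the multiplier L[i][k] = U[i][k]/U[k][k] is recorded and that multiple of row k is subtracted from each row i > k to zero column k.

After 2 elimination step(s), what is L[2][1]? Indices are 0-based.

[col 0] pivot 3
  R1 -= 2*R0 → (0, 2, 0)  (L[1][0] := 2)
  R2 -= 1*R0 → (0, 5, 2)  (L[2][0] := 1)
[col 1] pivot 2
  R2 -= 6*R1 → (0, 0, 2)  (L[2][1] := 6)

L[2][1] = 6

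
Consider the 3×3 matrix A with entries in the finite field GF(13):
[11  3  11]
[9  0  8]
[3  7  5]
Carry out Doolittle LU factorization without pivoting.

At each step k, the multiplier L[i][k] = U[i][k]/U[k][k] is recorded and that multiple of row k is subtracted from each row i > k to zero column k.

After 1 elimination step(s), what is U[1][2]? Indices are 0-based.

[col 0] pivot 11
  R1 -= 2*R0 → (0, 7, 12)  (L[1][0] := 2)
  R2 -= 5*R0 → (0, 5, 2)  (L[2][0] := 5)

U[1][2] = 12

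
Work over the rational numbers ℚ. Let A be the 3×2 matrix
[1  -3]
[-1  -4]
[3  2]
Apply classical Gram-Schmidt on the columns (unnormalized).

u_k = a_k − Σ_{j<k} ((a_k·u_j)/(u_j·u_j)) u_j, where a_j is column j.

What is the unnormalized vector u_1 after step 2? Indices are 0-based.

Step 1: u_0 = a_0 = (1, -1, 3).
Step 2: u_1 = a_1 − (7/11)·u_0 = (-40/11, -37/11, 1/11).

u_1 = (-40/11, -37/11, 1/11)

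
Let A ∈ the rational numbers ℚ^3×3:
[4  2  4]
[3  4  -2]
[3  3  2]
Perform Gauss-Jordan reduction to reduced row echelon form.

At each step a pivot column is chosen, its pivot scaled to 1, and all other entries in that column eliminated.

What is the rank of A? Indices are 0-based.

rank = 3

[1] R0 /= 4  ⇒  (1, 1/2, 1)
     R1 -= 3·R0  ⇒  (0, 5/2, -5)
     R2 -= 3·R0  ⇒  (0, 3/2, -1)
[2] R1 /= 5/2  ⇒  (0, 1, -2)
     R0 -= 1/2·R1  ⇒  (1, 0, 2)
     R2 -= 3/2·R1  ⇒  (0, 0, 2)
[3] R2 /= 2  ⇒  (0, 0, 1)
     R0 -= 2·R2  ⇒  (1, 0, 0)
     R1 -= -2·R2  ⇒  (0, 1, 0)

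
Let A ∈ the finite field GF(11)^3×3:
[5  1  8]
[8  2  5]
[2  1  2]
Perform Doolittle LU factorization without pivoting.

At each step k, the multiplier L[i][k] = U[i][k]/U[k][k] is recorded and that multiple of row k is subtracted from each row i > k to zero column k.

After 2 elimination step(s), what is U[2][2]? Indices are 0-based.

U[2][2] = 5

Step 1: pivot at (0,0) is 5.
  row1 ← row1 − (6)·row0  ⇒  L[1][0]=6, U row1=(0, 7, 1)
  row2 ← row2 − (7)·row0  ⇒  L[2][0]=7, U row2=(0, 5, 1)
Step 2: pivot at (1,1) is 7.
  row2 ← row2 − (7)·row1  ⇒  L[2][1]=7, U row2=(0, 0, 5)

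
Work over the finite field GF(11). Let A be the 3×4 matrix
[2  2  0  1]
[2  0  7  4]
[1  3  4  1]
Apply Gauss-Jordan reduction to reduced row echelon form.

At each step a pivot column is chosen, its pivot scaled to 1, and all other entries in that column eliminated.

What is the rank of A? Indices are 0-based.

rank = 3

step 1: normalize row 0 (÷2) = (1, 1, 0, 6)
  row 1: subtract 2×row0 = (0, 9, 7, 3)
  row 2: subtract 1×row0 = (0, 2, 4, 6)
step 2: normalize row 1 (÷9) = (0, 1, 2, 4)
  row 0: subtract 1×row1 = (1, 0, 9, 2)
  row 2: subtract 2×row1 = (0, 0, 0, 9)
skip col 2 (zero from row 2)
step 3: normalize row 2 (÷9) = (0, 0, 0, 1)
  row 0: subtract 2×row2 = (1, 0, 9, 0)
  row 1: subtract 4×row2 = (0, 1, 2, 0)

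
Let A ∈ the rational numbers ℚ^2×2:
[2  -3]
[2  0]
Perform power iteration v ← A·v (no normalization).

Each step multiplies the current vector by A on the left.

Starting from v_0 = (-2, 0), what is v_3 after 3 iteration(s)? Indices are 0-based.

v_3 = (32, 8)

v_0 = (-2, 0).
v_1 = A·v_0 = (-4, -4).
v_2 = A·v_1 = (4, -8).
v_3 = A·v_2 = (32, 8).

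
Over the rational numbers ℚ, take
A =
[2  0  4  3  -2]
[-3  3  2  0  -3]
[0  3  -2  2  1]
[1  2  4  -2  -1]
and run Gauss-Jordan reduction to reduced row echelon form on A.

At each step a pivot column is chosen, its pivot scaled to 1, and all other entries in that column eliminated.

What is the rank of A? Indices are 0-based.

step 1: normalize row 0 (÷2) = (1, 0, 2, 3/2, -1)
  row 1: subtract -3×row0 = (0, 3, 8, 9/2, -6)
  row 3: subtract 1×row0 = (0, 2, 2, -7/2, 0)
step 2: normalize row 1 (÷3) = (0, 1, 8/3, 3/2, -2)
  row 2: subtract 3×row1 = (0, 0, -10, -5/2, 7)
  row 3: subtract 2×row1 = (0, 0, -10/3, -13/2, 4)
step 3: normalize row 2 (÷-10) = (0, 0, 1, 1/4, -7/10)
  row 0: subtract 2×row2 = (1, 0, 0, 1, 2/5)
  row 1: subtract 8/3×row2 = (0, 1, 0, 5/6, -2/15)
  row 3: subtract -10/3×row2 = (0, 0, 0, -17/3, 5/3)
step 4: normalize row 3 (÷-17/3) = (0, 0, 0, 1, -5/17)
  row 0: subtract 1×row3 = (1, 0, 0, 0, 59/85)
  row 1: subtract 5/6×row3 = (0, 1, 0, 0, 19/170)
  row 2: subtract 1/4×row3 = (0, 0, 1, 0, -213/340)

rank = 4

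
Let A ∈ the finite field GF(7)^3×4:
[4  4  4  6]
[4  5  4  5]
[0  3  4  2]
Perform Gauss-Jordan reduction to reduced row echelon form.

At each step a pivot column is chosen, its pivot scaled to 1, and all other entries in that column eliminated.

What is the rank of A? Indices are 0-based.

[1] R0 /= 4  ⇒  (1, 1, 1, 5)
     R1 -= 4·R0  ⇒  (0, 1, 0, 6)
[2] R1 /= 1  ⇒  (0, 1, 0, 6)
     R0 -= 1·R1  ⇒  (1, 0, 1, 6)
     R2 -= 3·R1  ⇒  (0, 0, 4, 5)
[3] R2 /= 4  ⇒  (0, 0, 1, 3)
     R0 -= 1·R2  ⇒  (1, 0, 0, 3)

rank = 3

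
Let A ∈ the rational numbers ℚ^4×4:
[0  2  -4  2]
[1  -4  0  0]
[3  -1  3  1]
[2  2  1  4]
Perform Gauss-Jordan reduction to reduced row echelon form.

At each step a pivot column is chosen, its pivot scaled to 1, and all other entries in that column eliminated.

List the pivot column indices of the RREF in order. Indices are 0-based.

pivot(0,0): swap R0↔R1
pivot(0,0)=1: scale R0 → (1, -4, 0, 0)
  clear (2,0): R2 −= (3)R0 → (0, 11, 3, 1)
  clear (3,0): R3 −= (2)R0 → (0, 10, 1, 4)
pivot(1,1)=2: scale R1 → (0, 1, -2, 1)
  clear (0,1): R0 −= (-4)R1 → (1, 0, -8, 4)
  clear (2,1): R2 −= (11)R1 → (0, 0, 25, -10)
  clear (3,1): R3 −= (10)R1 → (0, 0, 21, -6)
pivot(2,2)=25: scale R2 → (0, 0, 1, -2/5)
  clear (0,2): R0 −= (-8)R2 → (1, 0, 0, 4/5)
  clear (1,2): R1 −= (-2)R2 → (0, 1, 0, 1/5)
  clear (3,2): R3 −= (21)R2 → (0, 0, 0, 12/5)
pivot(3,3)=12/5: scale R3 → (0, 0, 0, 1)
  clear (0,3): R0 −= (4/5)R3 → (1, 0, 0, 0)
  clear (1,3): R1 −= (1/5)R3 → (0, 1, 0, 0)
  clear (2,3): R2 −= (-2/5)R3 → (0, 0, 1, 0)

pivot columns: 0, 1, 2, 3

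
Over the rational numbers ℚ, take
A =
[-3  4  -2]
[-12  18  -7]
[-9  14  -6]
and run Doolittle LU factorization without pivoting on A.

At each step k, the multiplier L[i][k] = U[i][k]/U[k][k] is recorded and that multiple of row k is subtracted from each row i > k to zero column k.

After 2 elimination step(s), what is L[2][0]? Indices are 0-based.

k=0: U[0][0]=-3
  eliminate (1,0): mult=4, new row 1: (0, 2, 1); set L[1][0]=4
  eliminate (2,0): mult=3, new row 2: (0, 2, 0); set L[2][0]=3
k=1: U[1][1]=2
  eliminate (2,1): mult=1, new row 2: (0, 0, -1); set L[2][1]=1

L[2][0] = 3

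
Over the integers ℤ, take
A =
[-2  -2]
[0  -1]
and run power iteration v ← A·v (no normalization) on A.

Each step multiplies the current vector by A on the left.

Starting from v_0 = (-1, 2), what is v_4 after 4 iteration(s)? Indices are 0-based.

v_0 = (-1, 2).
v_1 = A·v_0 = (-2, -2).
v_2 = A·v_1 = (8, 2).
v_3 = A·v_2 = (-20, -2).
v_4 = A·v_3 = (44, 2).

v_4 = (44, 2)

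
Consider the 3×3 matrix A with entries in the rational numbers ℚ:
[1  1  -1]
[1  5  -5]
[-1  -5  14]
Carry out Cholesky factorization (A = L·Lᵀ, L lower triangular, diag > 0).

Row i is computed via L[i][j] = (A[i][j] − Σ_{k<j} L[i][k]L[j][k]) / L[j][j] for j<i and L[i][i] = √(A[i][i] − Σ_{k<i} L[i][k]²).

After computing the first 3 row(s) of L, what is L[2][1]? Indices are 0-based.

Step 1: L[0][0] = √(1) = 1.
  L[1][0] = (1) / L[0][0] = 1.
Step 2: L[1][1] = √(4) = 2.
  L[2][0] = (-1) / L[0][0] = -1.
  L[2][1] = (-4) / L[1][1] = -2.
Step 3: L[2][2] = √(9) = 3.

L[2][1] = -2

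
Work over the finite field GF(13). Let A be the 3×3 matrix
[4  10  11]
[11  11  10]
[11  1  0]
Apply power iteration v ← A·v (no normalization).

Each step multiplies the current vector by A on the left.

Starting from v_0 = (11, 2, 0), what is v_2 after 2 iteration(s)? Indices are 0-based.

v_2 = (10, 10, 2)

v_0 = (11, 2, 0).
v_1 = A·v_0 = (12, 0, 6).
v_2 = A·v_1 = (10, 10, 2).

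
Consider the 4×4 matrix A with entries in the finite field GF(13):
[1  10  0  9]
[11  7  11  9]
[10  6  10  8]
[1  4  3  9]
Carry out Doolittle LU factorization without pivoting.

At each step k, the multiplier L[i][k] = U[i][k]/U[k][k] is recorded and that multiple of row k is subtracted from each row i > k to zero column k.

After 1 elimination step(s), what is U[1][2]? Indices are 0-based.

U[1][2] = 11

Step 1: pivot at (0,0) is 1.
  row1 ← row1 − (11)·row0  ⇒  L[1][0]=11, U row1=(0, 1, 11, 1)
  row2 ← row2 − (10)·row0  ⇒  L[2][0]=10, U row2=(0, 10, 10, 9)
  row3 ← row3 − (1)·row0  ⇒  L[3][0]=1, U row3=(0, 7, 3, 0)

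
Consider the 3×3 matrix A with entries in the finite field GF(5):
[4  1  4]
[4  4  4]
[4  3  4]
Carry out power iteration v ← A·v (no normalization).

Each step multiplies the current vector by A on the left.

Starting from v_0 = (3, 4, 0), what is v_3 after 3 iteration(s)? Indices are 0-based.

v_0 = (3, 4, 0).
v_1 = A·v_0 = (1, 3, 4).
v_2 = A·v_1 = (3, 2, 4).
v_3 = A·v_2 = (0, 1, 4).

v_3 = (0, 1, 4)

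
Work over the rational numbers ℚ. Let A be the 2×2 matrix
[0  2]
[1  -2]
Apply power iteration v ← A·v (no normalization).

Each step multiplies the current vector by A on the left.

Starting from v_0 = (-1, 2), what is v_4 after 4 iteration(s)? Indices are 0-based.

v_4 = (-76, 104)

v_0 = (-1, 2).
v_1 = A·v_0 = (4, -5).
v_2 = A·v_1 = (-10, 14).
v_3 = A·v_2 = (28, -38).
v_4 = A·v_3 = (-76, 104).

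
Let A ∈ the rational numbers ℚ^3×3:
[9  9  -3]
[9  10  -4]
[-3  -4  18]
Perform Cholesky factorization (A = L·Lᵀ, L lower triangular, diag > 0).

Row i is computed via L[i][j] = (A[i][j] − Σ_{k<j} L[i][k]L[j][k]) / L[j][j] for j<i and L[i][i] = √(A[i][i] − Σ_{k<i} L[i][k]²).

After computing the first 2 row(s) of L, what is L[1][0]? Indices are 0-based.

L[1][0] = 3

Step 1: L[0][0] = √(9) = 3.
  L[1][0] = (9) / L[0][0] = 3.
Step 2: L[1][1] = √(1) = 1.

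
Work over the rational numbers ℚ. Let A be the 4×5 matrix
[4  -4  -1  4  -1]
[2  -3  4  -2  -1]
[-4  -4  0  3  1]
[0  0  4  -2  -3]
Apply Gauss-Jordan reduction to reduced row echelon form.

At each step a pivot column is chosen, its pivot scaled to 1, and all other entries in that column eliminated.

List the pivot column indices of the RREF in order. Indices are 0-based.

pivot(0,0)=4: scale R0 → (1, -1, -1/4, 1, -1/4)
  clear (1,0): R1 −= (2)R0 → (0, -1, 9/2, -4, -1/2)
  clear (2,0): R2 −= (-4)R0 → (0, -8, -1, 7, 0)
pivot(1,1)=-1: scale R1 → (0, 1, -9/2, 4, 1/2)
  clear (0,1): R0 −= (-1)R1 → (1, 0, -19/4, 5, 1/4)
  clear (2,1): R2 −= (-8)R1 → (0, 0, -37, 39, 4)
pivot(2,2)=-37: scale R2 → (0, 0, 1, -39/37, -4/37)
  clear (0,2): R0 −= (-19/4)R2 → (1, 0, 0, -1/148, -39/148)
  clear (1,2): R1 −= (-9/2)R2 → (0, 1, 0, -55/74, 1/74)
  clear (3,2): R3 −= (4)R2 → (0, 0, 0, 82/37, -95/37)
pivot(3,3)=82/37: scale R3 → (0, 0, 0, 1, -95/82)
  clear (0,3): R0 −= (-1/148)R3 → (1, 0, 0, 0, -89/328)
  clear (1,3): R1 −= (-55/74)R3 → (0, 1, 0, 0, -139/164)
  clear (2,3): R2 −= (-39/37)R3 → (0, 0, 1, 0, -109/82)

pivot columns: 0, 1, 2, 3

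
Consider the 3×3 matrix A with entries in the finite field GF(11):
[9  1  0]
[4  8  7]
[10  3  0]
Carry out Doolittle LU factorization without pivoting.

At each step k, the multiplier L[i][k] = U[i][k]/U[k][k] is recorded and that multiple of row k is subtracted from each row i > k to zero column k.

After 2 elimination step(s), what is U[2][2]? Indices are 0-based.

k=0: U[0][0]=9
  eliminate (1,0): mult=9, new row 1: (0, 10, 7); set L[1][0]=9
  eliminate (2,0): mult=6, new row 2: (0, 8, 0); set L[2][0]=6
k=1: U[1][1]=10
  eliminate (2,1): mult=3, new row 2: (0, 0, 1); set L[2][1]=3

U[2][2] = 1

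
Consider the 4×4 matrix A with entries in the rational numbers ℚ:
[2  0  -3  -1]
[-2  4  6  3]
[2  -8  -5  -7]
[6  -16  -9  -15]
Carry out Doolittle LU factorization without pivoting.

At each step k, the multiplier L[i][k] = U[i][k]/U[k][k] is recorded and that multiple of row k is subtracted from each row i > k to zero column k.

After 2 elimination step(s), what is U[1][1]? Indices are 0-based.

U[1][1] = 4

Step 1: pivot at (0,0) is 2.
  row1 ← row1 − (-1)·row0  ⇒  L[1][0]=-1, U row1=(0, 4, 3, 2)
  row2 ← row2 − (1)·row0  ⇒  L[2][0]=1, U row2=(0, -8, -2, -6)
  row3 ← row3 − (3)·row0  ⇒  L[3][0]=3, U row3=(0, -16, 0, -12)
Step 2: pivot at (1,1) is 4.
  row2 ← row2 − (-2)·row1  ⇒  L[2][1]=-2, U row2=(0, 0, 4, -2)
  row3 ← row3 − (-4)·row1  ⇒  L[3][1]=-4, U row3=(0, 0, 12, -4)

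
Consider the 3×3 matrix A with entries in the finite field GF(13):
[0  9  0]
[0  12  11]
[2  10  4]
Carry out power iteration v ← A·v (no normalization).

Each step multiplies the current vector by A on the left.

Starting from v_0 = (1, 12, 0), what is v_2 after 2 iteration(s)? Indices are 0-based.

v_2 = (9, 2, 12)

v_0 = (1, 12, 0).
v_1 = A·v_0 = (4, 1, 5).
v_2 = A·v_1 = (9, 2, 12).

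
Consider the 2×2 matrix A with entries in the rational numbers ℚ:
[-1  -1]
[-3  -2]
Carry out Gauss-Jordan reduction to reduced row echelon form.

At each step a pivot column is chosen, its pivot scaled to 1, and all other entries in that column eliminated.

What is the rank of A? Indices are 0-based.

rank = 2

step 1: normalize row 0 (÷-1) = (1, 1)
  row 1: subtract -3×row0 = (0, 1)
step 2: normalize row 1 (÷1) = (0, 1)
  row 0: subtract 1×row1 = (1, 0)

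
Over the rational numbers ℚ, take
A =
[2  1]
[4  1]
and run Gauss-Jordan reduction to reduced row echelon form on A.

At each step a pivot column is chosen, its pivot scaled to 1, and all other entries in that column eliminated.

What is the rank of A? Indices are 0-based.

rank = 2

[1] R0 /= 2  ⇒  (1, 1/2)
     R1 -= 4·R0  ⇒  (0, -1)
[2] R1 /= -1  ⇒  (0, 1)
     R0 -= 1/2·R1  ⇒  (1, 0)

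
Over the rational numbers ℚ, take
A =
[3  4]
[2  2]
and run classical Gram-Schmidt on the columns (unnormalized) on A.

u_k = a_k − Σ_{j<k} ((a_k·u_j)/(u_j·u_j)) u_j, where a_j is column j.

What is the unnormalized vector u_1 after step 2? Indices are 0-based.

u_1 = (4/13, -6/13)

Step 1: u_0 = a_0 = (3, 2).
Step 2: u_1 = a_1 − (16/13)·u_0 = (4/13, -6/13).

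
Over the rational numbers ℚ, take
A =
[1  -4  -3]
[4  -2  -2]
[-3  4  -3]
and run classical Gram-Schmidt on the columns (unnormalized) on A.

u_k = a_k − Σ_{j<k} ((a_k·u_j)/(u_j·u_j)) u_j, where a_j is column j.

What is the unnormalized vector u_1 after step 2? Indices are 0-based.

Step 1: u_0 = a_0 = (1, 4, -3).
Step 2: u_1 = a_1 − (-12/13)·u_0 = (-40/13, 22/13, 16/13).

u_1 = (-40/13, 22/13, 16/13)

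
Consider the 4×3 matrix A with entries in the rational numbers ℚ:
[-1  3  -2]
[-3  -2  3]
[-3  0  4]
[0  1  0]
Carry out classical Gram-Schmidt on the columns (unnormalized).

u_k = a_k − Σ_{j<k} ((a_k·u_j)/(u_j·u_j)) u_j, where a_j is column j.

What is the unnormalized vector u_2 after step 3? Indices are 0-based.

u_2 = (-231/257, -261/257, 338/257, 171/257)

Step 1: u_0 = a_0 = (-1, -3, -3, 0).
Step 2: u_1 = a_1 − (3/19)·u_0 = (60/19, -29/19, 9/19, 1).
Step 3: u_2 = a_2 − (-1)·u_0 − (-171/257)·u_1 = (-231/257, -261/257, 338/257, 171/257).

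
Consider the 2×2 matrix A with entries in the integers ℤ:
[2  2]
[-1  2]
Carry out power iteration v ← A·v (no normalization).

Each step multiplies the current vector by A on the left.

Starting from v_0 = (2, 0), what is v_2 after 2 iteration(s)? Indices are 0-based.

v_2 = (4, -8)

v_0 = (2, 0).
v_1 = A·v_0 = (4, -2).
v_2 = A·v_1 = (4, -8).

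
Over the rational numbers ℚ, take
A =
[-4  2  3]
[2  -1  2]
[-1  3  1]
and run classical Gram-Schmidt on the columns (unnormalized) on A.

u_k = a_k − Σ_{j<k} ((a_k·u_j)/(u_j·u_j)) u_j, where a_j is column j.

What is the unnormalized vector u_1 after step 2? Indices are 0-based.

Step 1: u_0 = a_0 = (-4, 2, -1).
Step 2: u_1 = a_1 − (-13/21)·u_0 = (-10/21, 5/21, 50/21).

u_1 = (-10/21, 5/21, 50/21)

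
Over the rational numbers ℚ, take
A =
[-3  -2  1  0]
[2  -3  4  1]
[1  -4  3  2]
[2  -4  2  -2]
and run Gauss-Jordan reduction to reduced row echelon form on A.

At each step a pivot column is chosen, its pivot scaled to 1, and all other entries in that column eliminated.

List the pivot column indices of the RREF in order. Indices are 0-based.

[1] R0 /= -3  ⇒  (1, 2/3, -1/3, 0)
     R1 -= 2·R0  ⇒  (0, -13/3, 14/3, 1)
     R2 -= 1·R0  ⇒  (0, -14/3, 10/3, 2)
     R3 -= 2·R0  ⇒  (0, -16/3, 8/3, -2)
[2] R1 /= -13/3  ⇒  (0, 1, -14/13, -3/13)
     R0 -= 2/3·R1  ⇒  (1, 0, 5/13, 2/13)
     R2 -= -14/3·R1  ⇒  (0, 0, -22/13, 12/13)
     R3 -= -16/3·R1  ⇒  (0, 0, -40/13, -42/13)
[3] R2 /= -22/13  ⇒  (0, 0, 1, -6/11)
     R0 -= 5/13·R2  ⇒  (1, 0, 0, 4/11)
     R1 -= -14/13·R2  ⇒  (0, 1, 0, -9/11)
     R3 -= -40/13·R2  ⇒  (0, 0, 0, -54/11)
[4] R3 /= -54/11  ⇒  (0, 0, 0, 1)
     R0 -= 4/11·R3  ⇒  (1, 0, 0, 0)
     R1 -= -9/11·R3  ⇒  (0, 1, 0, 0)
     R2 -= -6/11·R3  ⇒  (0, 0, 1, 0)

pivot columns: 0, 1, 2, 3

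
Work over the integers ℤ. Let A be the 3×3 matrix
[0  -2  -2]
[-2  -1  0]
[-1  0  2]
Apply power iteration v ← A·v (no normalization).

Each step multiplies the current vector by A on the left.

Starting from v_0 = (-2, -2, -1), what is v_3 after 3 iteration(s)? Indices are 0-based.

v_3 = (48, 42, 0)

v_0 = (-2, -2, -1).
v_1 = A·v_0 = (6, 6, 0).
v_2 = A·v_1 = (-12, -18, -6).
v_3 = A·v_2 = (48, 42, 0).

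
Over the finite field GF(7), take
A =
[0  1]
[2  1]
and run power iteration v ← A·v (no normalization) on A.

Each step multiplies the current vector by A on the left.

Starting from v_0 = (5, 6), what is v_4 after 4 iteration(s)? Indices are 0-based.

v_0 = (5, 6).
v_1 = A·v_0 = (6, 2).
v_2 = A·v_1 = (2, 0).
v_3 = A·v_2 = (0, 4).
v_4 = A·v_3 = (4, 4).

v_4 = (4, 4)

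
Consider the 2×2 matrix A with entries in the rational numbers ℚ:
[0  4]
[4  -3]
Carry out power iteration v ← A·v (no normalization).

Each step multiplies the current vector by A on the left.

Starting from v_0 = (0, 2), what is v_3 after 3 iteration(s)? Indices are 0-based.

v_0 = (0, 2).
v_1 = A·v_0 = (8, -6).
v_2 = A·v_1 = (-24, 50).
v_3 = A·v_2 = (200, -246).

v_3 = (200, -246)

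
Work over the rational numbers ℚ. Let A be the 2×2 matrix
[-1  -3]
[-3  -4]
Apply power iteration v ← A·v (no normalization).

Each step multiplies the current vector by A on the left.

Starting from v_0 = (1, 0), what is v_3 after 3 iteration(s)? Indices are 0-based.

v_3 = (-55, -90)

v_0 = (1, 0).
v_1 = A·v_0 = (-1, -3).
v_2 = A·v_1 = (10, 15).
v_3 = A·v_2 = (-55, -90).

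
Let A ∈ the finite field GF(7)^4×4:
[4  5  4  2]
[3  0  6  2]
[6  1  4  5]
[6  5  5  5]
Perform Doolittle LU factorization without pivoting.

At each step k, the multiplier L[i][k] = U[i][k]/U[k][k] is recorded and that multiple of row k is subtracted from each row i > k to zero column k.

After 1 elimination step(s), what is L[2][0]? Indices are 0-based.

L[2][0] = 5

[col 0] pivot 4
  R1 -= 6*R0 → (0, 5, 3, 4)  (L[1][0] := 6)
  R2 -= 5*R0 → (0, 4, 5, 2)  (L[2][0] := 5)
  R3 -= 5*R0 → (0, 1, 6, 2)  (L[3][0] := 5)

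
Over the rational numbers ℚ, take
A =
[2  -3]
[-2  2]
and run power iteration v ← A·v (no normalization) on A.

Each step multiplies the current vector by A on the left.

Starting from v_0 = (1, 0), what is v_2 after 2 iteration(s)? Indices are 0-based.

v_2 = (10, -8)

v_0 = (1, 0).
v_1 = A·v_0 = (2, -2).
v_2 = A·v_1 = (10, -8).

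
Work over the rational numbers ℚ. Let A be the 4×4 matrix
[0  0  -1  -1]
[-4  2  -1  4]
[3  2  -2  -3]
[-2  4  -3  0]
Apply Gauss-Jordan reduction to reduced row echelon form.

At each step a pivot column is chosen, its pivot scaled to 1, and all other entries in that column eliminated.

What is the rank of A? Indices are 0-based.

rank = 4

pivot(0,0): swap R0↔R1
pivot(0,0)=-4: scale R0 → (1, -1/2, 1/4, -1)
  clear (2,0): R2 −= (3)R0 → (0, 7/2, -11/4, 0)
  clear (3,0): R3 −= (-2)R0 → (0, 3, -5/2, -2)
pivot(1,1): swap R1↔R2
pivot(1,1)=7/2: scale R1 → (0, 1, -11/14, 0)
  clear (0,1): R0 −= (-1/2)R1 → (1, 0, -1/7, -1)
  clear (3,1): R3 −= (3)R1 → (0, 0, -1/7, -2)
pivot(2,2)=-1: scale R2 → (0, 0, 1, 1)
  clear (0,2): R0 −= (-1/7)R2 → (1, 0, 0, -6/7)
  clear (1,2): R1 −= (-11/14)R2 → (0, 1, 0, 11/14)
  clear (3,2): R3 −= (-1/7)R2 → (0, 0, 0, -13/7)
pivot(3,3)=-13/7: scale R3 → (0, 0, 0, 1)
  clear (0,3): R0 −= (-6/7)R3 → (1, 0, 0, 0)
  clear (1,3): R1 −= (11/14)R3 → (0, 1, 0, 0)
  clear (2,3): R2 −= (1)R3 → (0, 0, 1, 0)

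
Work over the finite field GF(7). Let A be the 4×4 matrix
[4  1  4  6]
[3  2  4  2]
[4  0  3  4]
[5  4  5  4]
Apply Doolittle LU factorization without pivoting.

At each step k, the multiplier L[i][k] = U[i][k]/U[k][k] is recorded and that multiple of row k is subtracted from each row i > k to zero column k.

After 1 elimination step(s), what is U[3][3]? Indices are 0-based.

U[3][3] = 0

k=0: U[0][0]=4
  eliminate (1,0): mult=6, new row 1: (0, 3, 1, 1); set L[1][0]=6
  eliminate (2,0): mult=1, new row 2: (0, 6, 6, 5); set L[2][0]=1
  eliminate (3,0): mult=3, new row 3: (0, 1, 0, 0); set L[3][0]=3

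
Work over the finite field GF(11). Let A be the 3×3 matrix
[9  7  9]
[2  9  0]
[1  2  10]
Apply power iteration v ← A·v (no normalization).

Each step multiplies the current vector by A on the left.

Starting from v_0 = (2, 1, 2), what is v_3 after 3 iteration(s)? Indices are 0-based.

v_0 = (2, 1, 2).
v_1 = A·v_0 = (10, 2, 2).
v_2 = A·v_1 = (1, 5, 1).
v_3 = A·v_2 = (9, 3, 10).

v_3 = (9, 3, 10)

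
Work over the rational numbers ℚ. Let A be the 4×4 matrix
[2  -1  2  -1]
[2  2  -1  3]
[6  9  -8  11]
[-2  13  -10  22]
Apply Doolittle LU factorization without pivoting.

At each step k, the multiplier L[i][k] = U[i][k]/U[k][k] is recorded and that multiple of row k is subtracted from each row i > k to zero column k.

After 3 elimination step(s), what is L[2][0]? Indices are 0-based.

k=0: U[0][0]=2
  eliminate (1,0): mult=1, new row 1: (0, 3, -3, 4); set L[1][0]=1
  eliminate (2,0): mult=3, new row 2: (0, 12, -14, 14); set L[2][0]=3
  eliminate (3,0): mult=-1, new row 3: (0, 12, -8, 21); set L[3][0]=-1
k=1: U[1][1]=3
  eliminate (2,1): mult=4, new row 2: (0, 0, -2, -2); set L[2][1]=4
  eliminate (3,1): mult=4, new row 3: (0, 0, 4, 5); set L[3][1]=4
k=2: U[2][2]=-2
  eliminate (3,2): mult=-2, new row 3: (0, 0, 0, 1); set L[3][2]=-2

L[2][0] = 3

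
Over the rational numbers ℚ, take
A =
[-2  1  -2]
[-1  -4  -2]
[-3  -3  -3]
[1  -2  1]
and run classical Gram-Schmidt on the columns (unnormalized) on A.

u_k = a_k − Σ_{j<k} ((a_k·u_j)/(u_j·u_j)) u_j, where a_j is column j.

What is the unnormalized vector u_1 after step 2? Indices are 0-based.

Step 1: u_0 = a_0 = (-2, -1, -3, 1).
Step 2: u_1 = a_1 − (3/5)·u_0 = (11/5, -17/5, -6/5, -13/5).

u_1 = (11/5, -17/5, -6/5, -13/5)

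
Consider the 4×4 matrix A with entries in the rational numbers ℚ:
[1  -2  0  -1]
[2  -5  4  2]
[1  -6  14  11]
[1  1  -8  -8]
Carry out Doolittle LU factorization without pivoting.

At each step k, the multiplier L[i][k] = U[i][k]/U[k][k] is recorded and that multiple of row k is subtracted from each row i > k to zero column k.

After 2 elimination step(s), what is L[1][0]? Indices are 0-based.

L[1][0] = 2

k=0: U[0][0]=1
  eliminate (1,0): mult=2, new row 1: (0, -1, 4, 4); set L[1][0]=2
  eliminate (2,0): mult=1, new row 2: (0, -4, 14, 12); set L[2][0]=1
  eliminate (3,0): mult=1, new row 3: (0, 3, -8, -7); set L[3][0]=1
k=1: U[1][1]=-1
  eliminate (2,1): mult=4, new row 2: (0, 0, -2, -4); set L[2][1]=4
  eliminate (3,1): mult=-3, new row 3: (0, 0, 4, 5); set L[3][1]=-3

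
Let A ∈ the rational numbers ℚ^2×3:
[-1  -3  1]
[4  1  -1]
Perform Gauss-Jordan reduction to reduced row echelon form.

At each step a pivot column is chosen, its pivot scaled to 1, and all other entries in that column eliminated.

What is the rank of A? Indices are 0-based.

[1] R0 /= -1  ⇒  (1, 3, -1)
     R1 -= 4·R0  ⇒  (0, -11, 3)
[2] R1 /= -11  ⇒  (0, 1, -3/11)
     R0 -= 3·R1  ⇒  (1, 0, -2/11)

rank = 2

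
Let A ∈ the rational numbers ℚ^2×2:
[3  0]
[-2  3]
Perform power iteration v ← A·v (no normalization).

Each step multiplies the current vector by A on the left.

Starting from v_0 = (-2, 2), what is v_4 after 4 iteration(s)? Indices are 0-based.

v_0 = (-2, 2).
v_1 = A·v_0 = (-6, 10).
v_2 = A·v_1 = (-18, 42).
v_3 = A·v_2 = (-54, 162).
v_4 = A·v_3 = (-162, 594).

v_4 = (-162, 594)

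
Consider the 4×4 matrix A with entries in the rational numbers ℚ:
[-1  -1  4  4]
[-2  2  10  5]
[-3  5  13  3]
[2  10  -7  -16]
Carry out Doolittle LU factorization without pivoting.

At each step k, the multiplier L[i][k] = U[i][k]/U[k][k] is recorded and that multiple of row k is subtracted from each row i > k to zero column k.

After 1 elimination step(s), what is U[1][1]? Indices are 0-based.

U[1][1] = 4

[col 0] pivot -1
  R1 -= 2*R0 → (0, 4, 2, -3)  (L[1][0] := 2)
  R2 -= 3*R0 → (0, 8, 1, -9)  (L[2][0] := 3)
  R3 -= -2*R0 → (0, 8, 1, -8)  (L[3][0] := -2)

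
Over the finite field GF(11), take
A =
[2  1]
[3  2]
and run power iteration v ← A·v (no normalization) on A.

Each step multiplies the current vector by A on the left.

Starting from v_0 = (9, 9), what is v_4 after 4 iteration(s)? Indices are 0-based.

v_4 = (2, 9)

v_0 = (9, 9).
v_1 = A·v_0 = (5, 1).
v_2 = A·v_1 = (0, 6).
v_3 = A·v_2 = (6, 1).
v_4 = A·v_3 = (2, 9).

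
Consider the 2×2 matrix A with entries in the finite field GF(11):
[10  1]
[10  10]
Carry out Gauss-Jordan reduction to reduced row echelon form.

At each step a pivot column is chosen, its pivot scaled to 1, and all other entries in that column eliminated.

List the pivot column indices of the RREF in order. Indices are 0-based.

pivot(0,0)=10: scale R0 → (1, 10)
  clear (1,0): R1 −= (10)R0 → (0, 9)
pivot(1,1)=9: scale R1 → (0, 1)
  clear (0,1): R0 −= (10)R1 → (1, 0)

pivot columns: 0, 1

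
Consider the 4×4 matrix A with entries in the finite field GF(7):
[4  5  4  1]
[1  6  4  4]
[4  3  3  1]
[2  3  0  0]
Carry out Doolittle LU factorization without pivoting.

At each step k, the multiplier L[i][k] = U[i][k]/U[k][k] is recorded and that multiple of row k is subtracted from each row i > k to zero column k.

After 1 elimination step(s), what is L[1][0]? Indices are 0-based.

L[1][0] = 2

Step 1: pivot at (0,0) is 4.
  row1 ← row1 − (2)·row0  ⇒  L[1][0]=2, U row1=(0, 3, 3, 2)
  row2 ← row2 − (1)·row0  ⇒  L[2][0]=1, U row2=(0, 5, 6, 0)
  row3 ← row3 − (4)·row0  ⇒  L[3][0]=4, U row3=(0, 4, 5, 3)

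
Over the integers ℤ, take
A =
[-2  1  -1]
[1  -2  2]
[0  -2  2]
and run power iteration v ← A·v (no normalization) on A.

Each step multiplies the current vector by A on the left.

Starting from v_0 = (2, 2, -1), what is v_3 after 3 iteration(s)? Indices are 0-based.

v_3 = (-9, 6, 2)

v_0 = (2, 2, -1).
v_1 = A·v_0 = (-1, -4, -6).
v_2 = A·v_1 = (4, -5, -4).
v_3 = A·v_2 = (-9, 6, 2).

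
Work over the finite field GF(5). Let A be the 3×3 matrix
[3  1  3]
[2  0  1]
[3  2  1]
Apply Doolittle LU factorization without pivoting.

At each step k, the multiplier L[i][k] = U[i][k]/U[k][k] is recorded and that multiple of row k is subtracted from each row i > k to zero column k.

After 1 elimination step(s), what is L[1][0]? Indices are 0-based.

k=0: U[0][0]=3
  eliminate (1,0): mult=4, new row 1: (0, 1, 4); set L[1][0]=4
  eliminate (2,0): mult=1, new row 2: (0, 1, 3); set L[2][0]=1

L[1][0] = 4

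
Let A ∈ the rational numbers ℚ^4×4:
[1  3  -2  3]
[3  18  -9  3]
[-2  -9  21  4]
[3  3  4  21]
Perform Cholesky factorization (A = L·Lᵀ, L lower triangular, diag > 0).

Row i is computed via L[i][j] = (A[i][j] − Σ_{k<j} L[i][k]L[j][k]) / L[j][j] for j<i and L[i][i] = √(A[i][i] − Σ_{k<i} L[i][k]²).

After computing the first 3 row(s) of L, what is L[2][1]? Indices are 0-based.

L[2][1] = -1

Step 1: L[0][0] = √(1) = 1.
  L[1][0] = (3) / L[0][0] = 3.
Step 2: L[1][1] = √(9) = 3.
  L[2][0] = (-2) / L[0][0] = -2.
  L[2][1] = (-3) / L[1][1] = -1.
Step 3: L[2][2] = √(16) = 4.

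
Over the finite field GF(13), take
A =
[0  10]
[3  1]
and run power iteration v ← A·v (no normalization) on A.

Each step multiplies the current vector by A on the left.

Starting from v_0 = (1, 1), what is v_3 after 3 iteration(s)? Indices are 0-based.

v_3 = (2, 11)

v_0 = (1, 1).
v_1 = A·v_0 = (10, 4).
v_2 = A·v_1 = (1, 8).
v_3 = A·v_2 = (2, 11).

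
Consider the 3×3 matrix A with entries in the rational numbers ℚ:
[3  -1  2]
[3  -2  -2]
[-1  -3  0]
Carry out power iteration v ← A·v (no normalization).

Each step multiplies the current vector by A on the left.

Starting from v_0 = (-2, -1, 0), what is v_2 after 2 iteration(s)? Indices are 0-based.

v_0 = (-2, -1, 0).
v_1 = A·v_0 = (-5, -4, 5).
v_2 = A·v_1 = (-1, -17, 17).

v_2 = (-1, -17, 17)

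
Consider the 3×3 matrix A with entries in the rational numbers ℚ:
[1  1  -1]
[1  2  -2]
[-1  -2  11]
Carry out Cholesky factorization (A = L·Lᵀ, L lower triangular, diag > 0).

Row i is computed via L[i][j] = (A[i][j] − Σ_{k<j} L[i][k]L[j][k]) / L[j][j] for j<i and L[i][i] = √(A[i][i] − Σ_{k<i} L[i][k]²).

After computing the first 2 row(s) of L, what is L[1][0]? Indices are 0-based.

Step 1: L[0][0] = √(1) = 1.
  L[1][0] = (1) / L[0][0] = 1.
Step 2: L[1][1] = √(1) = 1.

L[1][0] = 1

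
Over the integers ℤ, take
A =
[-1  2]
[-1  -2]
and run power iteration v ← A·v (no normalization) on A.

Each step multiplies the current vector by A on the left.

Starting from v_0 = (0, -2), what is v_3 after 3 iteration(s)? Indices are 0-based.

v_0 = (0, -2).
v_1 = A·v_0 = (-4, 4).
v_2 = A·v_1 = (12, -4).
v_3 = A·v_2 = (-20, -4).

v_3 = (-20, -4)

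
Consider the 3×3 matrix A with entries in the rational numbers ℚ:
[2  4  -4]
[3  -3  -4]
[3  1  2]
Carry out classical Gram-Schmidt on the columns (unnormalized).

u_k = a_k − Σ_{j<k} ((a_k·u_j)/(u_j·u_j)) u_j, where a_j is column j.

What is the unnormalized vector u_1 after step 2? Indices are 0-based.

u_1 = (42/11, -36/11, 8/11)

Step 1: u_0 = a_0 = (2, 3, 3).
Step 2: u_1 = a_1 − (1/11)·u_0 = (42/11, -36/11, 8/11).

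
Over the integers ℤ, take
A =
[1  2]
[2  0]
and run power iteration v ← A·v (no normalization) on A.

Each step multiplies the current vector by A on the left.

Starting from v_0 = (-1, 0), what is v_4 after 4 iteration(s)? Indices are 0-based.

v_0 = (-1, 0).
v_1 = A·v_0 = (-1, -2).
v_2 = A·v_1 = (-5, -2).
v_3 = A·v_2 = (-9, -10).
v_4 = A·v_3 = (-29, -18).

v_4 = (-29, -18)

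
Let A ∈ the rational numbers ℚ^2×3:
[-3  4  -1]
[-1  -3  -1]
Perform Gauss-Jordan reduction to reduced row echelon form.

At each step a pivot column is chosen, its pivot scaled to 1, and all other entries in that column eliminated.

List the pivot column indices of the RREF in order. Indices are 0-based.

pivot columns: 0, 1

step 1: normalize row 0 (÷-3) = (1, -4/3, 1/3)
  row 1: subtract -1×row0 = (0, -13/3, -2/3)
step 2: normalize row 1 (÷-13/3) = (0, 1, 2/13)
  row 0: subtract -4/3×row1 = (1, 0, 7/13)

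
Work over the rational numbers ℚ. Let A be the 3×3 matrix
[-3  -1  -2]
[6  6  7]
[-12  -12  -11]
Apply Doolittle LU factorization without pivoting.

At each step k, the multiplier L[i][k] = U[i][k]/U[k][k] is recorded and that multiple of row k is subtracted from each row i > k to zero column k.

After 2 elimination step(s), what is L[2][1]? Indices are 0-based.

L[2][1] = -2

Step 1: pivot at (0,0) is -3.
  row1 ← row1 − (-2)·row0  ⇒  L[1][0]=-2, U row1=(0, 4, 3)
  row2 ← row2 − (4)·row0  ⇒  L[2][0]=4, U row2=(0, -8, -3)
Step 2: pivot at (1,1) is 4.
  row2 ← row2 − (-2)·row1  ⇒  L[2][1]=-2, U row2=(0, 0, 3)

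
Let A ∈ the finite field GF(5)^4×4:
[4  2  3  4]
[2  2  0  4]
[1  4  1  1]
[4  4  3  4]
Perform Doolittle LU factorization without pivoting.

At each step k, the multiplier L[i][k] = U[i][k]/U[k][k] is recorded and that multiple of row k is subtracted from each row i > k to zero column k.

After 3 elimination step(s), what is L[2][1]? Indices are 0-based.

Step 1: pivot at (0,0) is 4.
  row1 ← row1 − (3)·row0  ⇒  L[1][0]=3, U row1=(0, 1, 1, 2)
  row2 ← row2 − (4)·row0  ⇒  L[2][0]=4, U row2=(0, 1, 4, 0)
  row3 ← row3 − (1)·row0  ⇒  L[3][0]=1, U row3=(0, 2, 0, 0)
Step 2: pivot at (1,1) is 1.
  row2 ← row2 − (1)·row1  ⇒  L[2][1]=1, U row2=(0, 0, 3, 3)
  row3 ← row3 − (2)·row1  ⇒  L[3][1]=2, U row3=(0, 0, 3, 1)
Step 3: pivot at (2,2) is 3.
  row3 ← row3 − (1)·row2  ⇒  L[3][2]=1, U row3=(0, 0, 0, 3)

L[2][1] = 1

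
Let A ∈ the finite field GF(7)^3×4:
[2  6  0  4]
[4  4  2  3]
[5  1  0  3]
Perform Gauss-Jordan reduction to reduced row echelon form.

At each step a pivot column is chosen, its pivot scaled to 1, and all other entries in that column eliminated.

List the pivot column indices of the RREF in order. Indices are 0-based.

pivot columns: 0, 1

[1] R0 /= 2  ⇒  (1, 3, 0, 2)
     R1 -= 4·R0  ⇒  (0, 6, 2, 2)
     R2 -= 5·R0  ⇒  (0, 0, 0, 0)
[2] R1 /= 6  ⇒  (0, 1, 5, 5)
     R0 -= 3·R1  ⇒  (1, 0, 6, 1)
column 2 empty below row 2
column 3 empty below row 2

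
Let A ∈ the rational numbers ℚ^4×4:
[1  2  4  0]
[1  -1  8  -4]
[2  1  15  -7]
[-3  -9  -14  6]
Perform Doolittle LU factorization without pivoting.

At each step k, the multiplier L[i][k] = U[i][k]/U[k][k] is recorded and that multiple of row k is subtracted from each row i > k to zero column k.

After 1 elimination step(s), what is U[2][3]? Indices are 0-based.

Step 1: pivot at (0,0) is 1.
  row1 ← row1 − (1)·row0  ⇒  L[1][0]=1, U row1=(0, -3, 4, -4)
  row2 ← row2 − (2)·row0  ⇒  L[2][0]=2, U row2=(0, -3, 7, -7)
  row3 ← row3 − (-3)·row0  ⇒  L[3][0]=-3, U row3=(0, -3, -2, 6)

U[2][3] = -7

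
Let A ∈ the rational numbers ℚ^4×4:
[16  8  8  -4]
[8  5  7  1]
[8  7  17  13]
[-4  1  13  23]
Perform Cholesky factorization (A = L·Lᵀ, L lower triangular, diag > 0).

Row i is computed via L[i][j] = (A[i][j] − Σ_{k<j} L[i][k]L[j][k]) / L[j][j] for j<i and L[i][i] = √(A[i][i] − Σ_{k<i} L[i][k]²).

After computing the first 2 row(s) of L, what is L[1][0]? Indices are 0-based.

Step 1: L[0][0] = √(16) = 4.
  L[1][0] = (8) / L[0][0] = 2.
Step 2: L[1][1] = √(1) = 1.

L[1][0] = 2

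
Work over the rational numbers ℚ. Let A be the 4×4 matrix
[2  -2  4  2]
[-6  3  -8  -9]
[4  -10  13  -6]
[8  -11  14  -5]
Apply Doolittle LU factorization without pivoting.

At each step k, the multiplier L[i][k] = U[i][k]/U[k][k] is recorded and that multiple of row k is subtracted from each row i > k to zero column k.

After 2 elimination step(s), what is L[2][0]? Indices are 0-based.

[col 0] pivot 2
  R1 -= -3*R0 → (0, -3, 4, -3)  (L[1][0] := -3)
  R2 -= 2*R0 → (0, -6, 5, -10)  (L[2][0] := 2)
  R3 -= 4*R0 → (0, -3, -2, -13)  (L[3][0] := 4)
[col 1] pivot -3
  R2 -= 2*R1 → (0, 0, -3, -4)  (L[2][1] := 2)
  R3 -= 1*R1 → (0, 0, -6, -10)  (L[3][1] := 1)

L[2][0] = 2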